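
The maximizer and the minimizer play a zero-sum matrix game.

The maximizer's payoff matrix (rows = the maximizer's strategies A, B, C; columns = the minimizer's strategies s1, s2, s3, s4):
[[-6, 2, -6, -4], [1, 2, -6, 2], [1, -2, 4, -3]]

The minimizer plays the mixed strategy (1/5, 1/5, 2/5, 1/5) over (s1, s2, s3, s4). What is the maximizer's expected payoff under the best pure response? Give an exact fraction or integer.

4/5

A: (-6)·(1/5) + (2)·(1/5) + (-6)·(2/5) + (-4)·(1/5) = -4.
B: (1)·(1/5) + (2)·(1/5) + (-6)·(2/5) + (2)·(1/5) = -7/5.
C: (1)·(1/5) + (-2)·(1/5) + (4)·(2/5) + (-3)·(1/5) = 4/5.
The best pure response is C with expected payoff 4/5.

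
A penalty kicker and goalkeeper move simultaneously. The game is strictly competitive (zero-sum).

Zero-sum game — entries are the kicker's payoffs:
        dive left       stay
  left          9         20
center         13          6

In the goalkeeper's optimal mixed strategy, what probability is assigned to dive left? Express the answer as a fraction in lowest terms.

Row minima are 9 and 6, so the kicker's maximin is 9; column maxima are 13 and 20, so the goalkeeper's minimax is 13. These differ, so the equilibrium is in mixed strategies.
Let the goalkeeper play dive left with probability q. The kicker is indifferent when 9q + 20(1−q) = 13q + 6(1−q), giving q = 7/9.

7/9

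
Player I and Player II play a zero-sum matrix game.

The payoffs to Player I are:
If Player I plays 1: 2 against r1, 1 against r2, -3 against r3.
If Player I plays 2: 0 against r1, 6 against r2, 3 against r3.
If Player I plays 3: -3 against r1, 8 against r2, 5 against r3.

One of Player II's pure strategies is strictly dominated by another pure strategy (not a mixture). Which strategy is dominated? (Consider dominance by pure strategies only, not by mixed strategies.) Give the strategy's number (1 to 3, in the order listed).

2

Player II prefers columns that give Player I less. Compare r2 with r3: -3 < 1, 3 < 6, 5 < 8.
So r3 strictly dominates r2 for Player II; r2 is strictly dominated.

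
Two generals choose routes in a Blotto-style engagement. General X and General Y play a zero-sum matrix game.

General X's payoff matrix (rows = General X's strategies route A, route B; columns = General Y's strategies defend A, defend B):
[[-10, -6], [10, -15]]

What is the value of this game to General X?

Row minima are -10 and -15, so General X's maximin is -10; column maxima are 10 and -6, so General Y's minimax is -6. These differ, so the equilibrium is in mixed strategies.
Let General X play route A with probability p. General Y is indifferent when −10p + 10(1−p) = −6p − 15(1−p), giving p = 25/29.
Let General Y play defend A with probability q. General X is indifferent when −10q − 6(1−q) = 10q − 15(1−q), giving q = 9/29.
The value is -10·(9/29) + (-6)·(20/29) = -210/29.

-210/29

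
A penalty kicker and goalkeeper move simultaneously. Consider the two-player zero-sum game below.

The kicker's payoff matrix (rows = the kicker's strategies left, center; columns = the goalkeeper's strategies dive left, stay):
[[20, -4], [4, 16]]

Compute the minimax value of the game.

Row minima are -4 and 4, so the kicker's maximin is 4; column maxima are 20 and 16, so the goalkeeper's minimax is 16. These differ, so the equilibrium is in mixed strategies.
Let the kicker play left with probability p. The goalkeeper is indifferent when 20p + 4(1−p) = −4p + 16(1−p), giving p = 1/3.
Let the goalkeeper play dive left with probability q. The kicker is indifferent when 20q − 4(1−q) = 4q + 16(1−q), giving q = 5/9.
The value is 20·(5/9) + (-4)·(4/9) = 28/3.

28/3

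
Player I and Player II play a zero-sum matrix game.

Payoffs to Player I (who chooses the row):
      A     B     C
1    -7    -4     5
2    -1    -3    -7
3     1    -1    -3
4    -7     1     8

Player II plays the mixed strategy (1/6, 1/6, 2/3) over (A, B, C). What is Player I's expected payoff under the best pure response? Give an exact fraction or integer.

1: (-7)·(1/6) + (-4)·(1/6) + (5)·(2/3) = 3/2.
2: (-1)·(1/6) + (-3)·(1/6) + (-7)·(2/3) = -16/3.
3: (1)·(1/6) + (-1)·(1/6) + (-3)·(2/3) = -2.
4: (-7)·(1/6) + (1)·(1/6) + (8)·(2/3) = 13/3.
The best pure response is 4 with expected payoff 13/3.

13/3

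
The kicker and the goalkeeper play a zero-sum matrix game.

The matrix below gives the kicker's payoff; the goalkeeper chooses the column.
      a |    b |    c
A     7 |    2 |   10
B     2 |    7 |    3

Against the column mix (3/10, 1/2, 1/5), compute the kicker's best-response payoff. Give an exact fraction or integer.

A: (7)·(3/10) + (2)·(1/2) + (10)·(1/5) = 51/10.
B: (2)·(3/10) + (7)·(1/2) + (3)·(1/5) = 47/10.
The best pure response is A with expected payoff 51/10.

51/10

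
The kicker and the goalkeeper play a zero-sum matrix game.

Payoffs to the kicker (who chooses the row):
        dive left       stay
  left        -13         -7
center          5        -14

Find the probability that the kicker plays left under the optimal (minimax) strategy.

Row minima are -13 and -14, so the kicker's maximin is -13; column maxima are 5 and -7, so the goalkeeper's minimax is -7. These differ, so the equilibrium is in mixed strategies.
Let the kicker play left with probability p. The goalkeeper is indifferent when −13p + 5(1−p) = −7p − 14(1−p), giving p = 19/25.

19/25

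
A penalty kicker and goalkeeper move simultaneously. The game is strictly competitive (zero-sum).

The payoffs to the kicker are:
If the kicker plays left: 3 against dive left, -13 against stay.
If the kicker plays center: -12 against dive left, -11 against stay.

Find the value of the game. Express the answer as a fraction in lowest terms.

-189/17

Row minima are -13 and -12, so the kicker's maximin is -12; column maxima are 3 and -11, so the goalkeeper's minimax is -11. These differ, so the equilibrium is in mixed strategies.
Let the kicker play left with probability p. The goalkeeper is indifferent when 3p − 12(1−p) = −13p − 11(1−p), giving p = 1/17.
Let the goalkeeper play dive left with probability q. The kicker is indifferent when 3q − 13(1−q) = −12q − 11(1−q), giving q = 2/17.
The value is 3·(2/17) + (-13)·(15/17) = -189/17.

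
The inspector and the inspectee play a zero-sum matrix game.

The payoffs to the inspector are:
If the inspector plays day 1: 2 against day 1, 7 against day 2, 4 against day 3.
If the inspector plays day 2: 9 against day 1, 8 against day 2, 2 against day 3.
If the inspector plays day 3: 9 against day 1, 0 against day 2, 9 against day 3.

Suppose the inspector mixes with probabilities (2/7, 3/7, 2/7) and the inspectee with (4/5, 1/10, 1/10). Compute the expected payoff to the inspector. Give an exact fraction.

Against (4/5, 1/10, 1/10), each row's expected payoff is day 1: 27/10; day 2: 41/5; day 3: 81/10.
Taking the (2/7, 3/7, 2/7)-weighted average: (2/7)·(27/10) + (3/7)·(41/5) + (2/7)·(81/10) = 33/5.

33/5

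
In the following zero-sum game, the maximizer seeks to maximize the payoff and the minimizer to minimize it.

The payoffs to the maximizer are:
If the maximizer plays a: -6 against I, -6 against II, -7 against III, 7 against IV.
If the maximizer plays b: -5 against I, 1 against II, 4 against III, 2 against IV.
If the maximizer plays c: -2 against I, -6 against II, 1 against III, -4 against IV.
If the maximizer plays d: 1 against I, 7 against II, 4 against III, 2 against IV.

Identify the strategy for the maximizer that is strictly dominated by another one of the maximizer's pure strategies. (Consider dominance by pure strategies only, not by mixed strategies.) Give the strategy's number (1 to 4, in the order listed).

Compare c with d: 1 > -2, 7 > -6, 4 > 1, 2 > -4.
So d strictly dominates c for the maximizer; c is strictly dominated.

3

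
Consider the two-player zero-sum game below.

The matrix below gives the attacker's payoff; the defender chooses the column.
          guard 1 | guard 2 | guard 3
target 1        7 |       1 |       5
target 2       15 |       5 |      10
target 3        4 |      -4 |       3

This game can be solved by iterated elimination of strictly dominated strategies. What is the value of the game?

5

Column guard 1 is strictly dominated by guard 2 for the defender (1<7, 5<15, -4<4); eliminate guard 1.
Column guard 3 is strictly dominated by guard 2 for the defender (1<5, 5<10, -4<3); eliminate guard 3.
Row target 1 is strictly dominated by row target 2 (5>1); eliminate target 1.
Row target 3 is strictly dominated by row target 2 (5>-4); eliminate target 3.
Only (target 2, guard 2) remains, with payoff 5.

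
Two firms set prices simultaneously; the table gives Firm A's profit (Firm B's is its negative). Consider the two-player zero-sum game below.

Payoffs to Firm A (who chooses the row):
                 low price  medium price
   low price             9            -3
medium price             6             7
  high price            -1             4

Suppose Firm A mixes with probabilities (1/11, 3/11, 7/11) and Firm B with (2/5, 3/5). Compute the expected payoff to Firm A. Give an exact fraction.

178/55

Against (2/5, 3/5), each row's expected payoff is low price: 9/5; medium price: 33/5; high price: 2.
Taking the (1/11, 3/11, 7/11)-weighted average: (1/11)·(9/5) + (3/11)·(33/5) + (7/11)·(2) = 178/55.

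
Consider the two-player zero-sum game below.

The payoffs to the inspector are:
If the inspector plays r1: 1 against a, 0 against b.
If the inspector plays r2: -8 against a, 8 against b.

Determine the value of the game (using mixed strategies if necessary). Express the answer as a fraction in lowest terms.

8/17

Row minima are 0 and -8, so the inspector's maximin is 0; column maxima are 1 and 8, so the inspectee's minimax is 1. These differ, so the equilibrium is in mixed strategies.
Let the inspector play r1 with probability p. The inspectee is indifferent when p − 8(1−p) = 8(1−p), giving p = 16/17.
Let the inspectee play a with probability q. The inspector is indifferent when q = −8q + 8(1−q), giving q = 8/17.
The value is 1·(8/17) + (0)·(9/17) = 8/17.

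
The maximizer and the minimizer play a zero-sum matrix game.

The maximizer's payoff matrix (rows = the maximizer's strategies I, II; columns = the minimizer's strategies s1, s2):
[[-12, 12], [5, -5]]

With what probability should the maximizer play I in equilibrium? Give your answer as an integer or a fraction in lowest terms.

5/17

Row minima are -12 and -5, so the maximizer's maximin is -5; column maxima are 5 and 12, so the minimizer's minimax is 5. These differ, so the equilibrium is in mixed strategies.
Let the maximizer play I with probability p. The minimizer is indifferent when −12p + 5(1−p) = 12p − 5(1−p), giving p = 5/17.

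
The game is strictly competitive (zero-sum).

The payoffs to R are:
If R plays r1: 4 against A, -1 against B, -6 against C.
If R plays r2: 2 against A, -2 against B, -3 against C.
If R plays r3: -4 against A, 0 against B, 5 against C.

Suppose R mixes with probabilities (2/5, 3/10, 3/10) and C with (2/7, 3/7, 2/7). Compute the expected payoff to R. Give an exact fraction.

Against (2/7, 3/7, 2/7), each row's expected payoff is r1: -1; r2: -8/7; r3: 2/7.
Taking the (2/5, 3/10, 3/10)-weighted average: (2/5)·(-1) + (3/10)·(-8/7) + (3/10)·(2/7) = -23/35.

-23/35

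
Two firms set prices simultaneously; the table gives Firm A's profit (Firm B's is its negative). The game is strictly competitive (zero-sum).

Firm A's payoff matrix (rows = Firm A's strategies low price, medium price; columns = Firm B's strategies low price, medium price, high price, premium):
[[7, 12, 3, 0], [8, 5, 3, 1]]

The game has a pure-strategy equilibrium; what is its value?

Row minima: 0, 1 → Firm A's maximin is 1.
Column maxima: 8, 12, 3, 1 → Firm B's minimax is 1.
They coincide at (medium price, premium), so the value is 1.

1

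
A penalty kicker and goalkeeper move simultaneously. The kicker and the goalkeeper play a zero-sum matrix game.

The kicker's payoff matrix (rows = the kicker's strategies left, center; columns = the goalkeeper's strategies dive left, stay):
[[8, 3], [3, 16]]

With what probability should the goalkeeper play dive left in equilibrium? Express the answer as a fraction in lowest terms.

Row minima are 3 and 3, so the kicker's maximin is 3; column maxima are 8 and 16, so the goalkeeper's minimax is 8. These differ, so the equilibrium is in mixed strategies.
Let the goalkeeper play dive left with probability q. The kicker is indifferent when 8q + 3(1−q) = 3q + 16(1−q), giving q = 13/18.

13/18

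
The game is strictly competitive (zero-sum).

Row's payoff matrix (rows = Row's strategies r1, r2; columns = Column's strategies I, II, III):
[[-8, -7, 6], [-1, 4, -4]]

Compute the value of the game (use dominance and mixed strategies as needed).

Column II is strictly dominated by I for Column (it gives Row more in every row).
The remaining 2×2 game on (r1, r2) × (I, III) has no saddle point. Let Row play r1 with probability p; indifference gives −8p − (1−p) = 6p − 4(1−p), so p = 3/17.
Similarly Column's optimal q on I is 10/17, and the value is -8·(10/17) + (6)·(7/17) = -38/17.

-38/17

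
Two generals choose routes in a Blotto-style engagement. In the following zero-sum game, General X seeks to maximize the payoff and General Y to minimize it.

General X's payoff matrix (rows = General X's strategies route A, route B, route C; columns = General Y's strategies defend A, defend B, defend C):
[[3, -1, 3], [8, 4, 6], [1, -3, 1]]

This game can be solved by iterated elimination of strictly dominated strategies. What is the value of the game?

4

Row route A is strictly dominated by row route B (8>3, 4>-1, 6>3); eliminate route A.
Row route C is strictly dominated by row route B (8>1, 4>-3, 6>1); eliminate route C.
Column defend A is strictly dominated by defend B for General Y (4<8); eliminate defend A.
Column defend C is strictly dominated by defend B for General Y (4<6); eliminate defend C.
Only (route B, defend B) remains, with payoff 4.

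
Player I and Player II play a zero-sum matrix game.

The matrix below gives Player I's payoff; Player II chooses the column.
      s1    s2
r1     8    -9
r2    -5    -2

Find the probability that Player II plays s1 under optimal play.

7/20

Row minima are -9 and -5, so Player I's maximin is -5; column maxima are 8 and -2, so Player II's minimax is -2. These differ, so the equilibrium is in mixed strategies.
Let Player II play s1 with probability q. Player I is indifferent when 8q − 9(1−q) = −5q − 2(1−q), giving q = 7/20.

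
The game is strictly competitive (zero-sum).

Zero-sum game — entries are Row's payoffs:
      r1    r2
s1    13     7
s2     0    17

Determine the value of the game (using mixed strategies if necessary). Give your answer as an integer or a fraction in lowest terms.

221/23

Row minima are 7 and 0, so Row's maximin is 7; column maxima are 13 and 17, so Column's minimax is 13. These differ, so the equilibrium is in mixed strategies.
Let Row play s1 with probability p. Column is indifferent when 13p = 7p + 17(1−p), giving p = 17/23.
Let Column play r1 with probability q. Row is indifferent when 13q + 7(1−q) = 17(1−q), giving q = 10/23.
The value is 13·(10/23) + (7)·(13/23) = 221/23.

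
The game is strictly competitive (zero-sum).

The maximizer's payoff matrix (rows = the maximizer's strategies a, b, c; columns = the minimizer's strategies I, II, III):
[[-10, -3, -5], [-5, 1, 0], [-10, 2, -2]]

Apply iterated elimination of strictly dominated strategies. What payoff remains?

Column II is strictly dominated by I for the minimizer (-10<-3, -5<1, -10<2); eliminate II.
Column III is strictly dominated by I for the minimizer (-10<-5, -5<0, -10<-2); eliminate III.
Row c is strictly dominated by row b (-5>-10); eliminate c.
Row a is strictly dominated by row b (-5>-10); eliminate a.
Only (b, I) remains, with payoff -5.

-5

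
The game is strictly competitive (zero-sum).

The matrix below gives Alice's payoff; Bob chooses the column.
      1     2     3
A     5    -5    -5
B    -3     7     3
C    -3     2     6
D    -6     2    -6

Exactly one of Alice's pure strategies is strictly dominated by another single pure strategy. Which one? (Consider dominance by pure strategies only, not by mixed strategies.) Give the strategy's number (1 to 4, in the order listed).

Compare D with B: -3 > -6, 7 > 2, 3 > -6.
So B strictly dominates D for Alice; D is strictly dominated.

4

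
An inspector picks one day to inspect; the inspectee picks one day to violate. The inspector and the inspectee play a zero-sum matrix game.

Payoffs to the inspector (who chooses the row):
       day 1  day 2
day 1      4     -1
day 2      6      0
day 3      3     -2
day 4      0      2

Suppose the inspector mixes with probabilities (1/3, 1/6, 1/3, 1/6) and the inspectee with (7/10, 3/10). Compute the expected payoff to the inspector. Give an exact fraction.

Against (7/10, 3/10), each row's expected payoff is day 1: 5/2; day 2: 21/5; day 3: 3/2; day 4: 3/5.
Taking the (1/3, 1/6, 1/3, 1/6)-weighted average: (1/3)·(5/2) + (1/6)·(21/5) + (1/3)·(3/2) + (1/6)·(3/5) = 32/15.

32/15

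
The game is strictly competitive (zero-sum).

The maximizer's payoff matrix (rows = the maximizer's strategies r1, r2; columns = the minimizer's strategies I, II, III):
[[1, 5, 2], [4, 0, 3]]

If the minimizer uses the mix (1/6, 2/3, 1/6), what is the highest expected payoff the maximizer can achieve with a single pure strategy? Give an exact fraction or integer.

r1: (1)·(1/6) + (5)·(2/3) + (2)·(1/6) = 23/6.
r2: (4)·(1/6) + (0)·(2/3) + (3)·(1/6) = 7/6.
The best pure response is r1 with expected payoff 23/6.

23/6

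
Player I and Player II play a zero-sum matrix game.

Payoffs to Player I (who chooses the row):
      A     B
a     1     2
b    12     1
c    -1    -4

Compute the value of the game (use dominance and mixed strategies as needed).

Row c is strictly dominated by row a, so Player I never plays it.
The remaining 2×2 game on (a, b) × (A, B) has no saddle point. Let Player I play a with probability p; indifference gives p + 12(1−p) = 2p + (1−p), so p = 11/12.
Similarly Player II's optimal q on A is 1/12, and the value is 1·(1/12) + (2)·(11/12) = 23/12.

23/12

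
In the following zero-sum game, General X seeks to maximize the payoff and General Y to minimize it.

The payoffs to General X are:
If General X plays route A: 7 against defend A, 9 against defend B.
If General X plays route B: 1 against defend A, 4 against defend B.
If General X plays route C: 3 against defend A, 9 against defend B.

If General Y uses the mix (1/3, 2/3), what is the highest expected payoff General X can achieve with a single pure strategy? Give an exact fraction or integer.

route A: (7)·(1/3) + (9)·(2/3) = 25/3.
route B: (1)·(1/3) + (4)·(2/3) = 3.
route C: (3)·(1/3) + (9)·(2/3) = 7.
The best pure response is route A with expected payoff 25/3.

25/3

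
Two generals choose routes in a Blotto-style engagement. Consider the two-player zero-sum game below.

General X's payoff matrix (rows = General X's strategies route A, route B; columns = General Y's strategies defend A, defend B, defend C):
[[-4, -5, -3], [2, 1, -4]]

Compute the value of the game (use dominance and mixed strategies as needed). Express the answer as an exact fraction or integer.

-23/7

Column defend A is strictly dominated by defend B for General Y (it gives General X more in every row).
The remaining 2×2 game on (route A, route B) × (defend B, defend C) has no saddle point. Let General X play route A with probability p; indifference gives −5p + (1−p) = −3p − 4(1−p), so p = 5/7.
Similarly General Y's optimal q on defend B is 1/7, and the value is -5·(1/7) + (-3)·(6/7) = -23/7.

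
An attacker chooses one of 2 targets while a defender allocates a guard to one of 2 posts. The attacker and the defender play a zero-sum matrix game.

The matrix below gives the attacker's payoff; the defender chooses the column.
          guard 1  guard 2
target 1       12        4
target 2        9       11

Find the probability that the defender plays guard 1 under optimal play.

Row minima are 4 and 9, so the attacker's maximin is 9; column maxima are 12 and 11, so the defender's minimax is 11. These differ, so the equilibrium is in mixed strategies.
Let the defender play guard 1 with probability q. The attacker is indifferent when 12q + 4(1−q) = 9q + 11(1−q), giving q = 7/10.

7/10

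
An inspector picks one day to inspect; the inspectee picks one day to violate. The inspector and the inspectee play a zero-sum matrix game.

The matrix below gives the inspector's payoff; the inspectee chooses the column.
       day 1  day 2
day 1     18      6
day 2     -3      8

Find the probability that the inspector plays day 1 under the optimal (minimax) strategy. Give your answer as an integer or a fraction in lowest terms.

Row minima are 6 and -3, so the inspector's maximin is 6; column maxima are 18 and 8, so the inspectee's minimax is 8. These differ, so the equilibrium is in mixed strategies.
Let the inspector play day 1 with probability p. The inspectee is indifferent when 18p − 3(1−p) = 6p + 8(1−p), giving p = 11/23.

11/23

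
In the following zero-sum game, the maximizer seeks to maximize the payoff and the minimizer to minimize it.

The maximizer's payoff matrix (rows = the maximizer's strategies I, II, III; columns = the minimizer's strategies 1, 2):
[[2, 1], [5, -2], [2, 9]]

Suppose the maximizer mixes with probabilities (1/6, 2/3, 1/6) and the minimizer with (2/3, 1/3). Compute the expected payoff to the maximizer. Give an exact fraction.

Against (2/3, 1/3), each row's expected payoff is I: 5/3; II: 8/3; III: 13/3.
Taking the (1/6, 2/3, 1/6)-weighted average: (1/6)·(5/3) + (2/3)·(8/3) + (1/6)·(13/3) = 25/9.

25/9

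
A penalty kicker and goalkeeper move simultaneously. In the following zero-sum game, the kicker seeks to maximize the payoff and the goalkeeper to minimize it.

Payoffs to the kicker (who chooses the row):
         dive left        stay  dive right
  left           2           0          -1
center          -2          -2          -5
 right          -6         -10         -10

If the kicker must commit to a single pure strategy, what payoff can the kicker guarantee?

-1

The worst-case payoff for each row is left: -1, center: -5, right: -10.
The best of these is -1.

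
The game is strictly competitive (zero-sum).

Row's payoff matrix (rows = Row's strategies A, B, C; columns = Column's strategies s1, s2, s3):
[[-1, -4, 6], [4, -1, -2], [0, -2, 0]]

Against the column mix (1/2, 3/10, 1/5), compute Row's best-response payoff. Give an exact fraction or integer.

13/10

A: (-1)·(1/2) + (-4)·(3/10) + (6)·(1/5) = -1/2.
B: (4)·(1/2) + (-1)·(3/10) + (-2)·(1/5) = 13/10.
C: (0)·(1/2) + (-2)·(3/10) + (0)·(1/5) = -3/5.
The best pure response is B with expected payoff 13/10.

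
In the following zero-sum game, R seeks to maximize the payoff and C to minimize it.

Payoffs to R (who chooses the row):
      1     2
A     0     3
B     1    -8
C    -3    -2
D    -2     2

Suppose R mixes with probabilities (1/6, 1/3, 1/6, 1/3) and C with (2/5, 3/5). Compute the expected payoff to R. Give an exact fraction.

-43/30

Against (2/5, 3/5), each row's expected payoff is A: 9/5; B: -22/5; C: -12/5; D: 2/5.
Taking the (1/6, 1/3, 1/6, 1/3)-weighted average: (1/6)·(9/5) + (1/3)·(-22/5) + (1/6)·(-12/5) + (1/3)·(2/5) = -43/30.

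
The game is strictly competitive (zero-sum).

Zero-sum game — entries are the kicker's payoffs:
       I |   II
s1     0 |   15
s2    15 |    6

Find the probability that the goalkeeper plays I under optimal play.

Row minima are 0 and 6, so the kicker's maximin is 6; column maxima are 15 and 15, so the goalkeeper's minimax is 15. These differ, so the equilibrium is in mixed strategies.
Let the goalkeeper play I with probability q. The kicker is indifferent when 15(1−q) = 15q + 6(1−q), giving q = 3/8.

3/8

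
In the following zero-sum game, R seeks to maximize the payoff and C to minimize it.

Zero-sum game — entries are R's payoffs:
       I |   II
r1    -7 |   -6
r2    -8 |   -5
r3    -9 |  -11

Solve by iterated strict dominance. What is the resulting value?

Row r3 is strictly dominated by row r1 (-7>-9, -6>-11); eliminate r3.
Column II is strictly dominated by I for C (-7<-6, -8<-5); eliminate II.
Row r2 is strictly dominated by row r1 (-7>-8); eliminate r2.
Only (r1, I) remains, with payoff -7.

-7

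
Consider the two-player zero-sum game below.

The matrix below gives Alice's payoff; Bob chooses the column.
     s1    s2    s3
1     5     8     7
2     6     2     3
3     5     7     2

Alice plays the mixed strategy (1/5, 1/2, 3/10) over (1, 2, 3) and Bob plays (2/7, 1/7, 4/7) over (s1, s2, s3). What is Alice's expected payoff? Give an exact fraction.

Against (2/7, 1/7, 4/7), each row's expected payoff is 1: 46/7; 2: 26/7; 3: 25/7.
Taking the (1/5, 1/2, 3/10)-weighted average: (1/5)·(46/7) + (1/2)·(26/7) + (3/10)·(25/7) = 297/70.

297/70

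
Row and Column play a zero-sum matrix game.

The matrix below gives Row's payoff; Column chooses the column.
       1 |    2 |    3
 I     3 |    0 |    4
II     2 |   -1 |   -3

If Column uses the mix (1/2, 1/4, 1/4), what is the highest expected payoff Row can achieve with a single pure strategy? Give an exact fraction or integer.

I: (3)·(1/2) + (0)·(1/4) + (4)·(1/4) = 5/2.
II: (2)·(1/2) + (-1)·(1/4) + (-3)·(1/4) = 0.
The best pure response is I with expected payoff 5/2.

5/2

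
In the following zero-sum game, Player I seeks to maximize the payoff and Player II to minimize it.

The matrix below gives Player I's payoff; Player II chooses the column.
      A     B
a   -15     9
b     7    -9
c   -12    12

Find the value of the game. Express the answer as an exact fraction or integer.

Row a is strictly dominated by row c, so Player I never plays it.
The remaining 2×2 game on (b, c) × (A, B) has no saddle point. Let Player I play b with probability p; indifference gives 7p − 12(1−p) = −9p + 12(1−p), so p = 3/5.
Similarly Player II's optimal q on A is 21/40, and the value is 7·(21/40) + (-9)·(19/40) = -3/5.

-3/5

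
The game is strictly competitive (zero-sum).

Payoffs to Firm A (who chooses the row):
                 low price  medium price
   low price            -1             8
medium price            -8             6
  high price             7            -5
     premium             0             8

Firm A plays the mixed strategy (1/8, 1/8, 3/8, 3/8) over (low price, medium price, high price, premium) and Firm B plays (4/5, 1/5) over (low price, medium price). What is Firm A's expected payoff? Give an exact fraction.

Against (4/5, 1/5), each row's expected payoff is low price: 4/5; medium price: -26/5; high price: 23/5; premium: 8/5.
Taking the (1/8, 1/8, 3/8, 3/8)-weighted average: (1/8)·(4/5) + (1/8)·(-26/5) + (3/8)·(23/5) + (3/8)·(8/5) = 71/40.

71/40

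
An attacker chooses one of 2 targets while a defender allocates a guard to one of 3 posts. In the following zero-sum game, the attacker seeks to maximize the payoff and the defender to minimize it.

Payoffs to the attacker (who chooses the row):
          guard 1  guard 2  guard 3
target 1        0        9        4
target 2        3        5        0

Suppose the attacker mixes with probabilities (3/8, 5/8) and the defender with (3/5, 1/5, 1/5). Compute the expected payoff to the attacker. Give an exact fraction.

109/40

Against (3/5, 1/5, 1/5), each row's expected payoff is target 1: 13/5; target 2: 14/5.
Taking the (3/8, 5/8)-weighted average: (3/8)·(13/5) + (5/8)·(14/5) = 109/40.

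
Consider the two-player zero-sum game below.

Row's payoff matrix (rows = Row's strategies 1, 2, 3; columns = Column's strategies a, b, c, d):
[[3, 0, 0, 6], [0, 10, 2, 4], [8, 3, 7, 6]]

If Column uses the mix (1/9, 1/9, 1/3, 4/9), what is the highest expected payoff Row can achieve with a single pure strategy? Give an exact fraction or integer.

1: (3)·(1/9) + (0)·(1/9) + (0)·(1/3) + (6)·(4/9) = 3.
2: (0)·(1/9) + (10)·(1/9) + (2)·(1/3) + (4)·(4/9) = 32/9.
3: (8)·(1/9) + (3)·(1/9) + (7)·(1/3) + (6)·(4/9) = 56/9.
The best pure response is 3 with expected payoff 56/9.

56/9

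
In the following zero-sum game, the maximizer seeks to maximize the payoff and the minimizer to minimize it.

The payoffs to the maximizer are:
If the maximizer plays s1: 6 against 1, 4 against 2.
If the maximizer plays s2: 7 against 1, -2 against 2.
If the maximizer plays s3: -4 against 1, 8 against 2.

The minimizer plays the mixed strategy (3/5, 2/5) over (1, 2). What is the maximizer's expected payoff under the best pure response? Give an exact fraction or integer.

26/5

s1: (6)·(3/5) + (4)·(2/5) = 26/5.
s2: (7)·(3/5) + (-2)·(2/5) = 17/5.
s3: (-4)·(3/5) + (8)·(2/5) = 4/5.
The best pure response is s1 with expected payoff 26/5.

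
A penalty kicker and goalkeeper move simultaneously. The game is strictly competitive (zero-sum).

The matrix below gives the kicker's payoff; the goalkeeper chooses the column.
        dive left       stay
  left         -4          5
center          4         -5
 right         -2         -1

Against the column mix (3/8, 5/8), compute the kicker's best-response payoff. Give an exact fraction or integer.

13/8

left: (-4)·(3/8) + (5)·(5/8) = 13/8.
center: (4)·(3/8) + (-5)·(5/8) = -13/8.
right: (-2)·(3/8) + (-1)·(5/8) = -11/8.
The best pure response is left with expected payoff 13/8.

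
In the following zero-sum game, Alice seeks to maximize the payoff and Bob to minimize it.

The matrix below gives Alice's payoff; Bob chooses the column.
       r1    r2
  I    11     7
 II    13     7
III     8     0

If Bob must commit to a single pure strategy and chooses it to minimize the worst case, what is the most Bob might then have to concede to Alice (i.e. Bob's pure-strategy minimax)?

7

The worst case (largest entry) in each column is r1: 13, r2: 7.
The best (smallest) of these is 7.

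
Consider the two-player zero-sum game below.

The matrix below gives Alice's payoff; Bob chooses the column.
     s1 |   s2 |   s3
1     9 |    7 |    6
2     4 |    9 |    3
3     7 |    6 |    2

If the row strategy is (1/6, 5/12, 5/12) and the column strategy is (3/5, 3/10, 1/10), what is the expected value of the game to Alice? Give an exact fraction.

Against (3/5, 3/10, 1/10), each row's expected payoff is 1: 81/10; 2: 27/5; 3: 31/5.
Taking the (1/6, 5/12, 5/12)-weighted average: (1/6)·(81/10) + (5/12)·(27/5) + (5/12)·(31/5) = 371/60.

371/60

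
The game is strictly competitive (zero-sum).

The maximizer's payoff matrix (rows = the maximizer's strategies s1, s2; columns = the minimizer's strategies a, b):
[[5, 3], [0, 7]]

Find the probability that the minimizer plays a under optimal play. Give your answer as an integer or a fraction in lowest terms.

4/9

Row minima are 3 and 0, so the maximizer's maximin is 3; column maxima are 5 and 7, so the minimizer's minimax is 5. These differ, so the equilibrium is in mixed strategies.
Let the minimizer play a with probability q. The maximizer is indifferent when 5q + 3(1−q) = 7(1−q), giving q = 4/9.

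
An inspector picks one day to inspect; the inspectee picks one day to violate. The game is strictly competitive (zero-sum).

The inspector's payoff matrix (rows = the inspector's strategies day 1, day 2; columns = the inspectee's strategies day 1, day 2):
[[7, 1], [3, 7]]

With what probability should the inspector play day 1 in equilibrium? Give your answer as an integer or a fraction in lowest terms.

2/5

Row minima are 1 and 3, so the inspector's maximin is 3; column maxima are 7 and 7, so the inspectee's minimax is 7. These differ, so the equilibrium is in mixed strategies.
Let the inspector play day 1 with probability p. The inspectee is indifferent when 7p + 3(1−p) = p + 7(1−p), giving p = 2/5.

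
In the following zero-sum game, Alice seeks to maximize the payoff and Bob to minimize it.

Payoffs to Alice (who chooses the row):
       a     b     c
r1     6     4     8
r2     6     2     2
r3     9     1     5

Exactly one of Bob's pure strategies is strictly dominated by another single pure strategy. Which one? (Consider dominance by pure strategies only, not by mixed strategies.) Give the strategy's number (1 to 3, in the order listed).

1

Bob prefers columns that give Alice less. Compare a with b: 4 < 6, 2 < 6, 1 < 9.
So b strictly dominates a for Bob; a is strictly dominated.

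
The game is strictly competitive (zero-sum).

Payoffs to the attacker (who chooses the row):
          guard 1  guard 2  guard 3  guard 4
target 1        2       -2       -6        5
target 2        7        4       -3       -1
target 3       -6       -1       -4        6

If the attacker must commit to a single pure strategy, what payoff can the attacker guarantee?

-3

The worst-case payoff for each row is target 1: -6, target 2: -3, target 3: -6.
The best of these is -3.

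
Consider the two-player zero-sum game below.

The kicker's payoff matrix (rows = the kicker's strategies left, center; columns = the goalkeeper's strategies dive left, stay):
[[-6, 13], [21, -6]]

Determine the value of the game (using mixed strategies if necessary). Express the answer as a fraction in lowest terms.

237/46

Row minima are -6 and -6, so the kicker's maximin is -6; column maxima are 21 and 13, so the goalkeeper's minimax is 13. These differ, so the equilibrium is in mixed strategies.
Let the kicker play left with probability p. The goalkeeper is indifferent when −6p + 21(1−p) = 13p − 6(1−p), giving p = 27/46.
Let the goalkeeper play dive left with probability q. The kicker is indifferent when −6q + 13(1−q) = 21q − 6(1−q), giving q = 19/46.
The value is -6·(19/46) + (13)·(27/46) = 237/46.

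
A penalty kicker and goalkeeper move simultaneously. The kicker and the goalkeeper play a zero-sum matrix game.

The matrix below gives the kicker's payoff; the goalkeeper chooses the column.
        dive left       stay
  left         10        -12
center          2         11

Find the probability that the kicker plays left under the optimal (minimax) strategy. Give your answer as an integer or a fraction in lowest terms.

Row minima are -12 and 2, so the kicker's maximin is 2; column maxima are 10 and 11, so the goalkeeper's minimax is 10. These differ, so the equilibrium is in mixed strategies.
Let the kicker play left with probability p. The goalkeeper is indifferent when 10p + 2(1−p) = −12p + 11(1−p), giving p = 9/31.

9/31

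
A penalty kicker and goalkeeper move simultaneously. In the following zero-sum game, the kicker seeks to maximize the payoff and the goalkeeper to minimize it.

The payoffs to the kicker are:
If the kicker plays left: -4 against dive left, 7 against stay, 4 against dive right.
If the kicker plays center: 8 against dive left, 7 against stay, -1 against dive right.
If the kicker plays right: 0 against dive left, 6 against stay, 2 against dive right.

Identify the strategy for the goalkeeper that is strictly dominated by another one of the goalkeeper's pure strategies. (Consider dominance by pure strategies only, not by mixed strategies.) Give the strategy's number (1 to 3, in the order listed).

2

The goalkeeper prefers columns that give the kicker less. Compare stay with dive right: 4 < 7, -1 < 7, 2 < 6.
So dive right strictly dominates stay for the goalkeeper; stay is strictly dominated.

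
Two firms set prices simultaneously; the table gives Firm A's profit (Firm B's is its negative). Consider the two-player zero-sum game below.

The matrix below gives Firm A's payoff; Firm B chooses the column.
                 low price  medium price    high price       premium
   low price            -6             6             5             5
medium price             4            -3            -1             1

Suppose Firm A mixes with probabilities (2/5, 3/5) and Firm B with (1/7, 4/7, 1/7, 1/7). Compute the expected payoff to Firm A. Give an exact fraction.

32/35

Against (1/7, 4/7, 1/7, 1/7), each row's expected payoff is low price: 4; medium price: -8/7.
Taking the (2/5, 3/5)-weighted average: (2/5)·(4) + (3/5)·(-8/7) = 32/35.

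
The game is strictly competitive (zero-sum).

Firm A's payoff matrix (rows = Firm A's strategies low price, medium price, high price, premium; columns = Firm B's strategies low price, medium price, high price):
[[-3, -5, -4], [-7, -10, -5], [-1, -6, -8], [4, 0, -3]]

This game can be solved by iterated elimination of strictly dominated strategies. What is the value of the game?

Row high price is strictly dominated by row premium (4>-1, 0>-6, -3>-8); eliminate high price.
Row medium price is strictly dominated by row low price (-3>-7, -5>-10, -4>-5); eliminate medium price.
Row low price is strictly dominated by row premium (4>-3, 0>-5, -3>-4); eliminate low price.
Column medium price is strictly dominated by high price for Firm B (-3<0); eliminate medium price.
Column low price is strictly dominated by high price for Firm B (-3<4); eliminate low price.
Only (premium, high price) remains, with payoff -3.

-3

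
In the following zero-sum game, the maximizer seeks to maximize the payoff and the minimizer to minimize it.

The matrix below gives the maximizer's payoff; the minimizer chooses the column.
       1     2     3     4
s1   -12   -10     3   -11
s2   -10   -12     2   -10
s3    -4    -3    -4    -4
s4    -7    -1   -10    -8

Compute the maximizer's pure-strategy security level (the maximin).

The worst-case payoff for each row is s1: -12, s2: -12, s3: -4, s4: -10.
The best of these is -4.

-4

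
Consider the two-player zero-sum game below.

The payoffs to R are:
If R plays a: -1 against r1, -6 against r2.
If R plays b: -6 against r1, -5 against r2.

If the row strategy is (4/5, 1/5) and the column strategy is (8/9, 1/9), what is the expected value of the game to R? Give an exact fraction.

Against (8/9, 1/9), each row's expected payoff is a: -14/9; b: -53/9.
Taking the (4/5, 1/5)-weighted average: (4/5)·(-14/9) + (1/5)·(-53/9) = -109/45.

-109/45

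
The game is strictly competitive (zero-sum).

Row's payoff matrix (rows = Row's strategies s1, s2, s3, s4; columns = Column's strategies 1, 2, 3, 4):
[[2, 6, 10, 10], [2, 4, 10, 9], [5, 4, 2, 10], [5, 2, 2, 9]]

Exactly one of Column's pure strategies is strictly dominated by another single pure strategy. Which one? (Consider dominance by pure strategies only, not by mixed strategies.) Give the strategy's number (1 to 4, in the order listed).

Column prefers columns that give Row less. Compare 4 with 1: 2 < 10, 2 < 9, 5 < 10, 5 < 9.
So 1 strictly dominates 4 for Column; 4 is strictly dominated.

4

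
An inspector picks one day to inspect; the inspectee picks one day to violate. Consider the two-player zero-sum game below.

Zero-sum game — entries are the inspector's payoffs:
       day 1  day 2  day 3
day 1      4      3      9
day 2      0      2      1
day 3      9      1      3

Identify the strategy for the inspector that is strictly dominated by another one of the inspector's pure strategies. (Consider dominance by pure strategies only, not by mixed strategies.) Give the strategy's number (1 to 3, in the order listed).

Compare day 2 with day 1: 4 > 0, 3 > 2, 9 > 1.
So day 1 strictly dominates day 2 for the inspector; day 2 is strictly dominated.

2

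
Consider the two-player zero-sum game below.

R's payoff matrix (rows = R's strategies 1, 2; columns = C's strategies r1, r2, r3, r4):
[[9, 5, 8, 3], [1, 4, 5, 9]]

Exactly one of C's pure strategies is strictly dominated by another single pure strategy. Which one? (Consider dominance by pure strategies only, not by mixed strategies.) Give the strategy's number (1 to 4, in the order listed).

3

C prefers columns that give R less. Compare r3 with r2: 5 < 8, 4 < 5.
So r2 strictly dominates r3 for C; r3 is strictly dominated.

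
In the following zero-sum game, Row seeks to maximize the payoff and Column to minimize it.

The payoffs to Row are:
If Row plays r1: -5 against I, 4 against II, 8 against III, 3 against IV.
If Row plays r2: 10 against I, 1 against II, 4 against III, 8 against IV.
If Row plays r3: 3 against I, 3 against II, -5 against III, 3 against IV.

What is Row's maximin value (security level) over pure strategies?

1

The worst-case payoff for each row is r1: -5, r2: 1, r3: -5.
The best of these is 1.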